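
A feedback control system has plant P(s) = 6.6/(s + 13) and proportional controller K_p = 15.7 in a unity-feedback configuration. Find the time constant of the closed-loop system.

Closed-loop transfer function: T(s) = K_p·P(s)/(1 + K_p·P(s)) = 103.6/(s + 13 + 103.6) = 103.6/(s + 116.6).
Time constant τ = 1/116.6 = 0.00857 s.

τ = 0.00857 s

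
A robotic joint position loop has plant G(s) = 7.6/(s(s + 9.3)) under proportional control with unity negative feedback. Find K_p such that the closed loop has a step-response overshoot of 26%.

K_p = 18.3

From %OS = 100·exp(−πζ/√(1−ζ²)) = 26%, ζ = −ln(0.26)/√(π²+ln²(0.26)) = 0.3941.
Characteristic equation s² + 9.3s + 7.6K_p = 0 gives ζ = 9.3/(2√(7.6K_p)).
Setting ζ = 0.3941: √(7.6K_p) = 9.3/(2·0.3941) = 11.8, so K_p = 139.2/7.6 = 18.3.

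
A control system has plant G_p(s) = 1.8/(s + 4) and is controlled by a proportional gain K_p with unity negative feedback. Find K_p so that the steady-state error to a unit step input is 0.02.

K_p = 109

For a type-0 loop with proportional control, e_ss = 1/(1 + K_p·G_p(0)).
G_p(0) = 0.45. Require 1/(1 + K_p·0.45) = 0.02, so 1 + 0.45·K_p = 50.
K_p = (50 − 1)/0.45 = 109.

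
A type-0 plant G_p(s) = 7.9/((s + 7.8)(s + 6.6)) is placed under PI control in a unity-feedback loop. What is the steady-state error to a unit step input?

0

The PI controller's integrator makes the forward path type 1, so e_ss to a step is zero.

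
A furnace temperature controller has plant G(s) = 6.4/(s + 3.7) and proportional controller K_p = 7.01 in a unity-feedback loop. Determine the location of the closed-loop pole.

s = -48.56

Closed-loop transfer function: T(s) = K_p·G(s)/(1 + K_p·G(s)) = 44.86/(s + 3.7 + 44.86) = 44.86/(s + 48.56).
The closed-loop pole is at s = −48.56.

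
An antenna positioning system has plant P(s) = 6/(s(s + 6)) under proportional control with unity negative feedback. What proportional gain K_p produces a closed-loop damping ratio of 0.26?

Closed-loop characteristic equation: s² + 6s + K_p·6 = 0.
So ω_n = √(6K_p) and 2ζω_n = 6, giving ζ = 6/(2√(6K_p)).
Setting ζ = 0.26: √(6K_p) = 6/(2·0.26) = 11.54, so K_p = 133.1/6 = 22.2.

K_p = 22.2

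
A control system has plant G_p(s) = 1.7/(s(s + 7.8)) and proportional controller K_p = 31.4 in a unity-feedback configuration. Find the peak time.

T_p = 0.508 s

The closed-loop denominator s² + 7.8s + 53.38 gives ω_n = √53.38 = 7.306 and ζ = 7.8/(2ω_n) = 0.5338.
Damped frequency ω_d = ω_n√(1−ζ²) = 6.178 rad/s, so peak time T_p = π/ω_d = 0.508 s.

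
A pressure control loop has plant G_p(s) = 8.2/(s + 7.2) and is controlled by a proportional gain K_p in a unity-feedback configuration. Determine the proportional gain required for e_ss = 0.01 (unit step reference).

K_p = 86.9

For a type-0 loop with proportional control, e_ss = 1/(1 + K_p·G_p(0)).
G_p(0) = 1.139. Require 1/(1 + K_p·1.139) = 0.01, so 1 + 1.139·K_p = 100.
K_p = (100 − 1)/1.139 = 86.9.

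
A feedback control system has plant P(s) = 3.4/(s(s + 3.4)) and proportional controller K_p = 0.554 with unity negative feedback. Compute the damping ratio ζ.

1 + K_p·P(s) = 0 gives s² + 3.4s + 1.884 = 0.
Matching s² + 2ζω_n s + ω_n²: ω_n = √1.884 = 1.372 rad/s and 2ζω_n = 3.4, so ζ = 3.4/(2·1.372) = 1.24.

ζ = 1.24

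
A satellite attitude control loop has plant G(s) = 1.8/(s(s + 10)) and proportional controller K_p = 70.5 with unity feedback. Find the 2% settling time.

T_s ≈ 0.8 s

The closed-loop denominator s² + 10s + 126.9 gives ω_n = √126.9 = 11.26 and ζ = 10/(2ω_n) = 0.4439.
2% settling time T_s ≈ 4/(ζω_n) = 4/5 = 0.8 s.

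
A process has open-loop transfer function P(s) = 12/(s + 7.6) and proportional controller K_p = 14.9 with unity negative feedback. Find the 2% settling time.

T_s ≈ 0.0215 s

Closed-loop transfer function: T(s) = K_p·P(s)/(1 + K_p·P(s)) = 178.8/(s + 7.6 + 178.8) = 178.8/(s + 186.4).
Time constant τ = 1/186.4 = 0.005365 s, so the 2% settling time is about 4τ = 0.0215 s.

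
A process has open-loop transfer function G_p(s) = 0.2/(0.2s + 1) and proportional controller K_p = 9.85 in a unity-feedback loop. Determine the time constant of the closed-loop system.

τ = 0.0673 s

Closed loop: T(s) = K_p·G_p/(1+K_p·G_p) = 1.97/(0.2s + 1 + 1.97), with pole at s = −(1 + 1.97)/0.2 = −14.85.
Closed-loop time constant τ = 1/14.85 = 0.0673 s.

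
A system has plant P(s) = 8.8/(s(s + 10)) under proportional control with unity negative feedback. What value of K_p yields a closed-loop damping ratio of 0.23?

K_p = 53.7

Closed-loop characteristic equation: s² + 10s + K_p·8.8 = 0.
So ω_n = √(8.8K_p) and 2ζω_n = 10, giving ζ = 10/(2√(8.8K_p)).
Setting ζ = 0.23: √(8.8K_p) = 10/(2·0.23) = 21.74, so K_p = 472.6/8.8 = 53.7.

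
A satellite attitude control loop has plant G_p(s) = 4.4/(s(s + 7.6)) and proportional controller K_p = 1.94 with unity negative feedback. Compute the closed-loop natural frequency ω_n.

The closed-loop denominator is s(s+7.6) + 1.94·4.4 = s² + 7.6s + 8.536.
So ω_n² = 8.536 ⇒ ω_n = 2.922 rad/s, and ζ = 7.6/(2ω_n) = 1.3.

ω_n = 2.92 rad/s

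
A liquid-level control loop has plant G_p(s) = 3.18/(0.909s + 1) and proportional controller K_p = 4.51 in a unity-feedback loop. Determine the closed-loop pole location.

Closed loop: T(s) = K_p·G_p/(1+K_p·G_p) = 14.34/(0.909s + 1 + 14.34), with pole at s = −(1 + 14.34)/0.909 = −16.88.

s = -16.88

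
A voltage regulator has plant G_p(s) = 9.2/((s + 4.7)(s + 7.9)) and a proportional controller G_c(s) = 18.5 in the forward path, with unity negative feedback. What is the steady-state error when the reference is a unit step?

0.179

The loop is type 0. Static position error constant K_pos = G_c(0)·G_p(0) = 18.5·0.2478 = 4.584.
Steady-state error to a unit step: e_ss = 1/(1+K_pos) = 1/5.584 = 0.179.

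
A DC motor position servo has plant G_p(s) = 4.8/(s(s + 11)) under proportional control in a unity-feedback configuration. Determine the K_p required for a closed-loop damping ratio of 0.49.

K_p = 26.2

Closed-loop characteristic equation: s² + 11s + K_p·4.8 = 0.
So ω_n = √(4.8K_p) and 2ζω_n = 11, giving ζ = 11/(2√(4.8K_p)).
Setting ζ = 0.49: √(4.8K_p) = 11/(2·0.49) = 11.22, so K_p = 126/4.8 = 26.2.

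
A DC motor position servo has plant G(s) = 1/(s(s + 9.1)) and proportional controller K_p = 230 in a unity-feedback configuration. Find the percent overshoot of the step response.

Closed-loop characteristic equation: s² + 9.1s + 230 = 0, so ω_n = 15.17 rad/s and ζ = 9.1/(2·15.17) = 0.3.
%OS = 100·exp(−πζ/√(1−ζ²)) = 100·exp(−π·0.3/√0.91) = 37.2%.

37.2%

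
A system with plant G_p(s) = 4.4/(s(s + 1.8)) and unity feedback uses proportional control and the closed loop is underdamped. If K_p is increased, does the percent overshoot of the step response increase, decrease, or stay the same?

ζ = 1.8/(2√(4.4K_p)) decreases as K_p grows; lower damping means more overshoot.

increase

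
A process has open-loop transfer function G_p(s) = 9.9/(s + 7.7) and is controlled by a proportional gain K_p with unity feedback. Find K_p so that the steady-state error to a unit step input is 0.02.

K_p = 38.1

Steady-state error for a unit step on this type-0 loop is 1/(1 + K_p·G_p(0)).
G_p(0) = 1.286. Require 1/(1 + K_p·1.286) = 0.02, so 1 + 1.286·K_p = 50.
K_p = (50 − 1)/1.286 = 38.1.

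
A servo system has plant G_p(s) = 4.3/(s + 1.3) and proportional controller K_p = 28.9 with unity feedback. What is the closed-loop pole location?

Closed-loop transfer function: T(s) = K_p·G_p(s)/(1 + K_p·G_p(s)) = 124.3/(s + 1.3 + 124.3) = 124.3/(s + 125.6).
The closed-loop pole is at s = −125.6.

s = -125.6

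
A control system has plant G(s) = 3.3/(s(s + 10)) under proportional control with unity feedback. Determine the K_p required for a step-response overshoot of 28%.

K_p = 53.7

From %OS = 100·exp(−πζ/√(1−ζ²)) = 28%, ζ = −ln(0.28)/√(π²+ln²(0.28)) = 0.3755.
Characteristic equation s² + 10s + 3.3K_p = 0 gives ζ = 10/(2√(3.3K_p)).
Setting ζ = 0.3755: √(3.3K_p) = 10/(2·0.3755) = 13.31, so K_p = 177.3/3.3 = 53.7.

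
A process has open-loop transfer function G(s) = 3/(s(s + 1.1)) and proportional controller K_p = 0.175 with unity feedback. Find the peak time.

T_p = 6.66 s

Closed-loop characteristic equation: s² + 1.1s + 0.525 = 0, so ω_n = 0.7246 rad/s and ζ = 1.1/(2·0.7246) = 0.7591.
Damped frequency ω_d = ω_n√(1−ζ²) = 0.4717 rad/s, so peak time T_p = π/ω_d = 6.66 s.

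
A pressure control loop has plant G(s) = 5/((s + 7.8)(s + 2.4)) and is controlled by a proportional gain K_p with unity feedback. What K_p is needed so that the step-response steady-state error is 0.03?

For a type-0 loop with proportional control, e_ss = 1/(1 + K_p·G(0)).
G(0) = 0.2671. Require 1/(1 + K_p·0.2671) = 0.03, so 1 + 0.2671·K_p = 33.33.
K_p = (33.33 − 1)/0.2671 = 121.

K_p = 121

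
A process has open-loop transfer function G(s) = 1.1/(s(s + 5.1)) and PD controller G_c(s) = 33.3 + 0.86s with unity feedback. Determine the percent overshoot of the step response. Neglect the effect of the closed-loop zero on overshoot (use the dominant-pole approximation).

16.3%

Forward path: (33.3 + 0.86s)·1.1/(s(s+5.1)). The closed-loop characteristic equation is s² + (5.1 + 1.1·0.86)s + 1.1·33.3 = 0.
That is s² + 6.046s + 36.63 = 0, so ω_n = 6.052 rad/s and ζ = 6.046/(2·6.052) = 0.4995.
%OS = 100·exp(−πζ/√(1−ζ²)) = 16.3%.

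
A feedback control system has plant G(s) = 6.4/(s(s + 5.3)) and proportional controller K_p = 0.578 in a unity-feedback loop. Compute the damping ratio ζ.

ζ = 1.38

With unity feedback the closed-loop characteristic equation is s² + 5.3s + 0.578·6.4 = s² + 5.3s + 3.699 = 0.
Matching s² + 2ζω_n s + ω_n²: ω_n = √3.699 = 1.923 rad/s and 2ζω_n = 5.3, so ζ = 5.3/(2·1.923) = 1.38.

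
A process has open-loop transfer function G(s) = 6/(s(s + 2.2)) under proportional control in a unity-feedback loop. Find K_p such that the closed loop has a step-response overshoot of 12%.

From %OS = 100·exp(−πζ/√(1−ζ²)) = 12%, ζ = −ln(0.12)/√(π²+ln²(0.12)) = 0.5594.
Characteristic equation s² + 2.2s + 6K_p = 0 gives ζ = 2.2/(2√(6K_p)).
Setting ζ = 0.5594: √(6K_p) = 2.2/(2·0.5594) = 1.966, so K_p = 3.866/6 = 0.644.

K_p = 0.644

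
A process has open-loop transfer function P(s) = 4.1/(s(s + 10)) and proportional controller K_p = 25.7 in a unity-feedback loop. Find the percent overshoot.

From 1 + K_pP(s) = 0: s² + 10s + 105.4 = 0 ⇒ ω_n = 10.26, ζ = 0.4871.
%OS = 100·exp(−πζ/√(1−ζ²)) = 100·exp(−π·0.4871/√0.7627) = 17.3%.

17.3%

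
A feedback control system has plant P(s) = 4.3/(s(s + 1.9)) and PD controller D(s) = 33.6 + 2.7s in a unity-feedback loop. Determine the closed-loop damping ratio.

ζ = 0.562

Forward path: (33.6 + 2.7s)·4.3/(s(s+1.9)). The closed-loop characteristic equation is s² + (1.9 + 4.3·2.7)s + 4.3·33.6 = 0.
That is s² + 13.51s + 144.5 = 0, so ω_n = 12.02 rad/s and ζ = 13.51/(2·12.02) = 0.562.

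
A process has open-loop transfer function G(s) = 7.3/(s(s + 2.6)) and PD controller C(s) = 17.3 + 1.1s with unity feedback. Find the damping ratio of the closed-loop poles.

ζ = 0.473

Forward path: (17.3 + 1.1s)·7.3/(s(s+2.6)). The closed-loop characteristic equation is s² + (2.6 + 7.3·1.1)s + 7.3·17.3 = 0.
That is s² + 10.63s + 126.3 = 0, so ω_n = 11.24 rad/s and ζ = 10.63/(2·11.24) = 0.473.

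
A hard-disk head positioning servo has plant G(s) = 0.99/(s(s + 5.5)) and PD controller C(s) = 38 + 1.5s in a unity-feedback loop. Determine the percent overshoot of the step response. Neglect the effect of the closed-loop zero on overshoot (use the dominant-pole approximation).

11.3%

Forward path: (38 + 1.5s)·0.99/(s(s+5.5)). The closed-loop characteristic equation is s² + (5.5 + 0.99·1.5)s + 0.99·38 = 0.
That is s² + 6.985s + 37.62 = 0, so ω_n = 6.134 rad/s and ζ = 6.985/(2·6.134) = 0.5694.
%OS = 100·exp(−πζ/√(1−ζ²)) = 11.3%.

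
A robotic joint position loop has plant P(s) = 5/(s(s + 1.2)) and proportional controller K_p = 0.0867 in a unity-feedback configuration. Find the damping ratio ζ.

1 + K_p·P(s) = 0 gives s² + 1.2s + 0.4335 = 0.
Matching s² + 2ζω_n s + ω_n²: ω_n = √0.4335 = 0.6584 rad/s and 2ζω_n = 1.2, so ζ = 1.2/(2·0.6584) = 0.911.

ζ = 0.911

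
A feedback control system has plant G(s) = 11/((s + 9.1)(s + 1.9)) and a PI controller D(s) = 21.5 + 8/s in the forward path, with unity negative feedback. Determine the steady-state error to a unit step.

The open loop D(s)G(s) has a pole at the origin (type 1), so the static position error constant is infinite and e_ss = 1/(1+∞) = 0.

0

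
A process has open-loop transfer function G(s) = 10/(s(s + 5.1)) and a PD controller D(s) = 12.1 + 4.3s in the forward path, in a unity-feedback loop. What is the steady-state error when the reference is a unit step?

The open loop D(s)G(s) has a pole at the origin (type 1), so the static position error constant is infinite and e_ss = 1/(1+∞) = 0.

0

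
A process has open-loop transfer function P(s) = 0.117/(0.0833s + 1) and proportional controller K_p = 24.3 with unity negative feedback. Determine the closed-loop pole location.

Closed loop: T(s) = K_p·P/(1+K_p·P) = 2.843/(0.0833s + 1 + 2.843), with pole at s = −(1 + 2.843)/0.0833 = −46.14.

s = -46.14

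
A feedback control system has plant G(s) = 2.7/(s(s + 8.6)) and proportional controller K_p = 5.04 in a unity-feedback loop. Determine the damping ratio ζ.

ζ = 1.17

With unity feedback the closed-loop characteristic equation is s² + 8.6s + 5.04·2.7 = s² + 8.6s + 13.61 = 0.
So ω_n² = 13.61 ⇒ ω_n = 3.689 rad/s, and ζ = 8.6/(2ω_n) = 1.17.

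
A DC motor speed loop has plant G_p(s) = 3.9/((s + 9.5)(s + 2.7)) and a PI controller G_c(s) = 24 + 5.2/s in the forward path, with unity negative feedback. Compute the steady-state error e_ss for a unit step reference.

0

The open loop G_c(s)G_p(s) has a pole at the origin (type 1), so the static position error constant is infinite and e_ss = 1/(1+∞) = 0.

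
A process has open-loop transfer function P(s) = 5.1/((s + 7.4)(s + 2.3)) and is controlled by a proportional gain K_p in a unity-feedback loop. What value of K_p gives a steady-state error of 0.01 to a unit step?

Steady-state error for a unit step on this type-0 loop is 1/(1 + K_p·P(0)).
P(0) = 0.2996. Require 1/(1 + K_p·0.2996) = 0.01, so 1 + 0.2996·K_p = 100.
K_p = (100 − 1)/0.2996 = 330.

K_p = 330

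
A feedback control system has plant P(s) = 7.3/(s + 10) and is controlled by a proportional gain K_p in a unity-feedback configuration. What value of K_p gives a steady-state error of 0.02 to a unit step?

K_p = 67.1

The loop is type 0, so e_ss(step) = 1/(1 + K_pos) with K_pos = K_p·P(0).
P(0) = 0.73. Require 1/(1 + K_p·0.73) = 0.02, so 1 + 0.73·K_p = 50.
K_p = (50 − 1)/0.73 = 67.1.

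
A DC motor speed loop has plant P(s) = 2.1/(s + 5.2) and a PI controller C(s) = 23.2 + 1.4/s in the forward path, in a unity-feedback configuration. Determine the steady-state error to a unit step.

0

The open loop C(s)P(s) has a pole at the origin (type 1), so the static position error constant is infinite and e_ss = 1/(1+∞) = 0.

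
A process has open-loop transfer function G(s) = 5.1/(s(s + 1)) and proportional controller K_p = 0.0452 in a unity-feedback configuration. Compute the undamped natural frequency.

ω_n = 0.48 rad/s

The closed-loop denominator is s(s+1) + 0.0452·5.1 = s² + 1s + 0.2305.
So ω_n² = 0.2305 ⇒ ω_n = 0.4801 rad/s, and ζ = 1/(2ω_n) = 1.04.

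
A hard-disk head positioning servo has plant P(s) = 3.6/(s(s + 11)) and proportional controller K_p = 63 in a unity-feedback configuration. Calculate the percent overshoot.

The closed-loop denominator s² + 11s + 226.8 gives ω_n = √226.8 = 15.06 and ζ = 11/(2ω_n) = 0.3652.
%OS = 100·exp(−πζ/√(1−ζ²)) = 100·exp(−π·0.3652/√0.8666) = 29.2%.

29.2%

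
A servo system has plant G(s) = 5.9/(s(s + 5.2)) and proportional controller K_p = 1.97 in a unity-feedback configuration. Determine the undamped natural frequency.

ω_n = 3.41 rad/s

The closed-loop denominator is s(s+5.2) + 1.97·5.9 = s² + 5.2s + 11.62.
So ω_n² = 11.62 ⇒ ω_n = 3.409 rad/s, and ζ = 5.2/(2ω_n) = 0.763.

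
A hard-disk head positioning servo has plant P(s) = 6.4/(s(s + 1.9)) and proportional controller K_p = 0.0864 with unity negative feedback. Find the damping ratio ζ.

ζ = 1.28

With unity feedback the closed-loop characteristic equation is s² + 1.9s + 0.0864·6.4 = s² + 1.9s + 0.553 = 0.
Matching s² + 2ζω_n s + ω_n²: ω_n = √0.553 = 0.7436 rad/s and 2ζω_n = 1.9, so ζ = 1.9/(2·0.7436) = 1.28.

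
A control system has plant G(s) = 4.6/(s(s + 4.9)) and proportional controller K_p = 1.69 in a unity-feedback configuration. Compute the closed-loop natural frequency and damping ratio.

ω_n = 2.79 rad/s, ζ = 0.879

The closed-loop denominator is s(s+4.9) + 1.69·4.6 = s² + 4.9s + 7.774.
So ω_n² = 7.774 ⇒ ω_n = 2.788 rad/s, and ζ = 4.9/(2ω_n) = 0.879.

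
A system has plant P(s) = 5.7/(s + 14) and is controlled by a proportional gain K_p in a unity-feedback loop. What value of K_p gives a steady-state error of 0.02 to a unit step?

K_p = 120

For a type-0 loop with proportional control, e_ss = 1/(1 + K_p·P(0)).
P(0) = 0.4071. Require 1/(1 + K_p·0.4071) = 0.02, so 1 + 0.4071·K_p = 50.
K_p = (50 − 1)/0.4071 = 120.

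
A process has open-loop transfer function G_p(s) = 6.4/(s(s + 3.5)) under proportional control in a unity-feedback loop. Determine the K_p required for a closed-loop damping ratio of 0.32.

K_p = 4.67

Closed-loop characteristic equation: s² + 3.5s + K_p·6.4 = 0.
So ω_n = √(6.4K_p) and 2ζω_n = 3.5, giving ζ = 3.5/(2√(6.4K_p)).
Setting ζ = 0.32: √(6.4K_p) = 3.5/(2·0.32) = 5.469, so K_p = 29.91/6.4 = 4.67.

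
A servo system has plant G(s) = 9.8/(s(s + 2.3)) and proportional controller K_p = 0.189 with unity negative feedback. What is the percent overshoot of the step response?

From 1 + K_pG(s) = 0: s² + 2.3s + 1.852 = 0 ⇒ ω_n = 1.361, ζ = 0.845.
%OS = 100·exp(−πζ/√(1−ζ²)) = 100·exp(−π·0.845/√0.286) = 0.698%.

0.698%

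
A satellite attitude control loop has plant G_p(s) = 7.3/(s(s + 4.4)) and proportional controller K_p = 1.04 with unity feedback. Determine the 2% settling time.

The closed-loop denominator s² + 4.4s + 7.592 gives ω_n = √7.592 = 2.755 and ζ = 4.4/(2ω_n) = 0.7984.
2% settling time T_s ≈ 4/(ζω_n) = 4/2.2 = 1.82 s.

T_s ≈ 1.82 s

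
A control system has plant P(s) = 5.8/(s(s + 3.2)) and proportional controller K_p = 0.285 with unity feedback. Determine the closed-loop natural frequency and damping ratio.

ω_n = 1.29 rad/s, ζ = 1.24

1 + K_p·P(s) = 0 gives s² + 3.2s + 1.653 = 0.
Matching s² + 2ζω_n s + ω_n²: ω_n = √1.653 = 1.286 rad/s and 2ζω_n = 3.2, so ζ = 3.2/(2·1.286) = 1.24.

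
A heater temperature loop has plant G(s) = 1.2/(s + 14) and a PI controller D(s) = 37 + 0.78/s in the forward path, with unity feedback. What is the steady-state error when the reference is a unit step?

The open loop D(s)G(s) has a pole at the origin (type 1), so the static position error constant is infinite and e_ss = 1/(1+∞) = 0.

0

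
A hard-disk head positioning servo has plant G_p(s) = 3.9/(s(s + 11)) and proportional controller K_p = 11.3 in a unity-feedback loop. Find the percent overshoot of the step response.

0.958%

The closed-loop denominator s² + 11s + 44.07 gives ω_n = √44.07 = 6.639 and ζ = 11/(2ω_n) = 0.8285.
%OS = 100·exp(−πζ/√(1−ζ²)) = 100·exp(−π·0.8285/√0.3136) = 0.958%.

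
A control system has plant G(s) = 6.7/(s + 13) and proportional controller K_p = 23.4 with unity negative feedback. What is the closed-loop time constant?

τ = 0.00589 s

Closed-loop transfer function: T(s) = K_p·G(s)/(1 + K_p·G(s)) = 156.8/(s + 13 + 156.8) = 156.8/(s + 169.8).
Time constant τ = 1/169.8 = 0.00589 s.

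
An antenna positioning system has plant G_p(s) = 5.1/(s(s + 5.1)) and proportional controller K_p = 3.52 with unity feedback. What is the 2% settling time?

Closed-loop characteristic equation: s² + 5.1s + 17.95 = 0, so ω_n = 4.237 rad/s and ζ = 5.1/(2·4.237) = 0.6018.
2% settling time T_s ≈ 4/(ζω_n) = 4/2.55 = 1.57 s.

T_s ≈ 1.57 s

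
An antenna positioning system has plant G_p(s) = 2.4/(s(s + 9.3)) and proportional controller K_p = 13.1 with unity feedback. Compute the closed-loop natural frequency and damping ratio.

The closed-loop denominator is s(s+9.3) + 13.1·2.4 = s² + 9.3s + 31.44.
So ω_n² = 31.44 ⇒ ω_n = 5.607 rad/s, and ζ = 9.3/(2ω_n) = 0.829.

ω_n = 5.61 rad/s, ζ = 0.829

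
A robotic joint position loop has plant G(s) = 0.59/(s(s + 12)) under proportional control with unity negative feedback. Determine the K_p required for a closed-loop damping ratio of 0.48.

Closed-loop characteristic equation: s² + 12s + K_p·0.59 = 0.
So ω_n = √(0.59K_p) and 2ζω_n = 12, giving ζ = 12/(2√(0.59K_p)).
Setting ζ = 0.48: √(0.59K_p) = 12/(2·0.48) = 12.5, so K_p = 156.2/0.59 = 265.

K_p = 265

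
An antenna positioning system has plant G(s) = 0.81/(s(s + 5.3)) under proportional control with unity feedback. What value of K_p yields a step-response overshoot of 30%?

K_p = 67.7

From %OS = 100·exp(−πζ/√(1−ζ²)) = 30%, ζ = −ln(0.3)/√(π²+ln²(0.3)) = 0.3579.
Characteristic equation s² + 5.3s + 0.81K_p = 0 gives ζ = 5.3/(2√(0.81K_p)).
Setting ζ = 0.3579: √(0.81K_p) = 5.3/(2·0.3579) = 7.405, so K_p = 54.84/0.81 = 67.7.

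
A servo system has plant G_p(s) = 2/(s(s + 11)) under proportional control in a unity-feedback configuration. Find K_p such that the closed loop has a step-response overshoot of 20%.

K_p = 72.8

From %OS = 100·exp(−πζ/√(1−ζ²)) = 20%, ζ = −ln(0.2)/√(π²+ln²(0.2)) = 0.4559.
Characteristic equation s² + 11s + 2K_p = 0 gives ζ = 11/(2√(2K_p)).
Setting ζ = 0.4559: √(2K_p) = 11/(2·0.4559) = 12.06, so K_p = 145.5/2 = 72.8.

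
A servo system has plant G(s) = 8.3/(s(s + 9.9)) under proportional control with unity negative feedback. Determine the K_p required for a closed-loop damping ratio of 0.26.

K_p = 43.7

Closed-loop characteristic equation: s² + 9.9s + K_p·8.3 = 0.
So ω_n = √(8.3K_p) and 2ζω_n = 9.9, giving ζ = 9.9/(2√(8.3K_p)).
Setting ζ = 0.26: √(8.3K_p) = 9.9/(2·0.26) = 19.04, so K_p = 362.5/8.3 = 43.7.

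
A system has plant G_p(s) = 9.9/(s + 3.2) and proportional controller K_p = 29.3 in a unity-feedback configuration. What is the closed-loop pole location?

s = -293.3

Closed-loop transfer function: T(s) = K_p·G_p(s)/(1 + K_p·G_p(s)) = 290.1/(s + 3.2 + 290.1) = 290.1/(s + 293.3).
The closed-loop pole is at s = −293.3.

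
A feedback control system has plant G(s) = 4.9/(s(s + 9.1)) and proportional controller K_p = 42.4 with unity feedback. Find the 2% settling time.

T_s ≈ 0.879 s

The closed-loop denominator s² + 9.1s + 207.8 gives ω_n = √207.8 = 14.41 and ζ = 9.1/(2ω_n) = 0.3157.
2% settling time T_s ≈ 4/(ζω_n) = 4/4.55 = 0.879 s.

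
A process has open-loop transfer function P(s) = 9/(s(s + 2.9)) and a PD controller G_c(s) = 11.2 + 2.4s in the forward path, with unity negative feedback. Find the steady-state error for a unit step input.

0

The open loop G_c(s)P(s) has a pole at the origin (type 1), so the static position error constant is infinite and e_ss = 1/(1+∞) = 0.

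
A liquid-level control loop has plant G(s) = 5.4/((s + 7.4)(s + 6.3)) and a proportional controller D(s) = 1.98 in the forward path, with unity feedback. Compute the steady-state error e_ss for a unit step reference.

0.813

The loop is type 0. Static position error constant K_pos = D(0)·G(0) = 1.98·0.1158 = 0.2293.
Steady-state error to a unit step: e_ss = 1/(1+K_pos) = 1/1.229 = 0.813.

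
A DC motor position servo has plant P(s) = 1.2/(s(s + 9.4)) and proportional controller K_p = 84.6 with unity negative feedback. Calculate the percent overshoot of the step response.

19.1%

The closed-loop denominator s² + 9.4s + 101.5 gives ω_n = √101.5 = 10.08 and ζ = 9.4/(2ω_n) = 0.4665.
%OS = 100·exp(−πζ/√(1−ζ²)) = 100·exp(−π·0.4665/√0.7824) = 19.1%.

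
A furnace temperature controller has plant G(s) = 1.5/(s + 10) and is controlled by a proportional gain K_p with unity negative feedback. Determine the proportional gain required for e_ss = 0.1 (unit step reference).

For a type-0 loop with proportional control, e_ss = 1/(1 + K_p·G(0)).
G(0) = 0.15. Require 1/(1 + K_p·0.15) = 0.1, so 1 + 0.15·K_p = 10.
K_p = (10 − 1)/0.15 = 60.

K_p = 60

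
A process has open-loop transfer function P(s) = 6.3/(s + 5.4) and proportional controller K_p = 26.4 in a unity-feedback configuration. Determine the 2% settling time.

T_s ≈ 0.0233 s

Closed-loop transfer function: T(s) = K_p·P(s)/(1 + K_p·P(s)) = 166.3/(s + 5.4 + 166.3) = 166.3/(s + 171.7).
Time constant τ = 1/171.7 = 0.005823 s, so the 2% settling time is about 4τ = 0.0233 s.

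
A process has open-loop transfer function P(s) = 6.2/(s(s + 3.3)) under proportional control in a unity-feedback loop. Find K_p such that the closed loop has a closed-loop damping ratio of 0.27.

Closed-loop characteristic equation: s² + 3.3s + K_p·6.2 = 0.
So ω_n = √(6.2K_p) and 2ζω_n = 3.3, giving ζ = 3.3/(2√(6.2K_p)).
Setting ζ = 0.27: √(6.2K_p) = 3.3/(2·0.27) = 6.111, so K_p = 37.35/6.2 = 6.02.

K_p = 6.02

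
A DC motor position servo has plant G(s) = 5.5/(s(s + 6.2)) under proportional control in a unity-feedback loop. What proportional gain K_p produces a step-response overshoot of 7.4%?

K_p = 4.29

From %OS = 100·exp(−πζ/√(1−ζ²)) = 7.4%, ζ = −ln(0.074)/√(π²+ln²(0.074)) = 0.6381.
Characteristic equation s² + 6.2s + 5.5K_p = 0 gives ζ = 6.2/(2√(5.5K_p)).
Setting ζ = 0.6381: √(5.5K_p) = 6.2/(2·0.6381) = 4.858, so K_p = 23.6/5.5 = 4.29.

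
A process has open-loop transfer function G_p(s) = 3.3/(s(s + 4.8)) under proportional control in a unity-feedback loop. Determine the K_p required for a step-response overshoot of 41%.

K_p = 23.4

From %OS = 100·exp(−πζ/√(1−ζ²)) = 41%, ζ = −ln(0.41)/√(π²+ln²(0.41)) = 0.273.
Characteristic equation s² + 4.8s + 3.3K_p = 0 gives ζ = 4.8/(2√(3.3K_p)).
Setting ζ = 0.273: √(3.3K_p) = 4.8/(2·0.273) = 8.79, so K_p = 77.27/3.3 = 23.4.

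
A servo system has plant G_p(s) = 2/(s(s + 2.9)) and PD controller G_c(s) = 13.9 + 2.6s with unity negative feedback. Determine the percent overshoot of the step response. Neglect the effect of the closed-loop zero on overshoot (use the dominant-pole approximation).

Forward path: (13.9 + 2.6s)·2/(s(s+2.9)). The closed-loop characteristic equation is s² + (2.9 + 2·2.6)s + 2·13.9 = 0.
That is s² + 8.1s + 27.8 = 0, so ω_n = 5.273 rad/s and ζ = 8.1/(2·5.273) = 0.7681.
%OS = 100·exp(−πζ/√(1−ζ²)) = 2.31%.

2.31%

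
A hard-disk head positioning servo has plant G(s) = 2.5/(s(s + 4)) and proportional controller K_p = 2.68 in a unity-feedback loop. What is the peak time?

Closed-loop characteristic equation: s² + 4s + 6.7 = 0, so ω_n = 2.588 rad/s and ζ = 4/(2·2.588) = 0.7727.
Damped frequency ω_d = ω_n√(1−ζ²) = 1.643 rad/s, so peak time T_p = π/ω_d = 1.91 s.

T_p = 1.91 s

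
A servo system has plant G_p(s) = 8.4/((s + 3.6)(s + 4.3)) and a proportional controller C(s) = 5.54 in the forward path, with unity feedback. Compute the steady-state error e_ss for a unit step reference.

0.25

The loop is type 0. Static position error constant K_pos = C(0)·G_p(0) = 5.54·0.5426 = 3.006.
Steady-state error to a unit step: e_ss = 1/(1+K_pos) = 1/4.006 = 0.25.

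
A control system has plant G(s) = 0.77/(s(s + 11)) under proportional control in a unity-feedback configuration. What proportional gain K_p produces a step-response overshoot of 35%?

K_p = 391

From %OS = 100·exp(−πζ/√(1−ζ²)) = 35%, ζ = −ln(0.35)/√(π²+ln²(0.35)) = 0.3169.
Characteristic equation s² + 11s + 0.77K_p = 0 gives ζ = 11/(2√(0.77K_p)).
Setting ζ = 0.3169: √(0.77K_p) = 11/(2·0.3169) = 17.35, so K_p = 301.1/0.77 = 391.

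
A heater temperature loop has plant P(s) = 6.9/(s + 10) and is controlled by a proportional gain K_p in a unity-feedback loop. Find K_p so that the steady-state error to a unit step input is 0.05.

K_p = 27.5

For a type-0 loop with proportional control, e_ss = 1/(1 + K_p·P(0)).
P(0) = 0.69. Require 1/(1 + K_p·0.69) = 0.05, so 1 + 0.69·K_p = 20.
K_p = (20 − 1)/0.69 = 27.5.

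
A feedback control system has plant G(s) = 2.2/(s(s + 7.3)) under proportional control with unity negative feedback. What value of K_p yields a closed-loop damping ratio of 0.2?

Closed-loop characteristic equation: s² + 7.3s + K_p·2.2 = 0.
So ω_n = √(2.2K_p) and 2ζω_n = 7.3, giving ζ = 7.3/(2√(2.2K_p)).
Setting ζ = 0.2: √(2.2K_p) = 7.3/(2·0.2) = 18.25, so K_p = 333.1/2.2 = 151.

K_p = 151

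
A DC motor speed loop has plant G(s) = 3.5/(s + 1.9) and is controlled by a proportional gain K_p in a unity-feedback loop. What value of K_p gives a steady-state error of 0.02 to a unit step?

K_p = 26.6

Steady-state error for a unit step on this type-0 loop is 1/(1 + K_p·G(0)).
G(0) = 1.842. Require 1/(1 + K_p·1.842) = 0.02, so 1 + 1.842·K_p = 50.
K_p = (50 − 1)/1.842 = 26.6.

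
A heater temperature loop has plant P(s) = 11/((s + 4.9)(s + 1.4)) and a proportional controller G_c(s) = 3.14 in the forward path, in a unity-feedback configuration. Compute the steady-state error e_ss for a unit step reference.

0.166

The loop is type 0. Static position error constant K_pos = G_c(0)·P(0) = 3.14·1.603 = 5.035.
Steady-state error to a unit step: e_ss = 1/(1+K_pos) = 1/6.035 = 0.166.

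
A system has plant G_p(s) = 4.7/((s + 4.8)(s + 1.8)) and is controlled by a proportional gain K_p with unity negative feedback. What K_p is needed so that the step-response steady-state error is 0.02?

K_p = 90.1

For a type-0 loop with proportional control, e_ss = 1/(1 + K_p·G_p(0)).
G_p(0) = 0.544. Require 1/(1 + K_p·0.544) = 0.02, so 1 + 0.544·K_p = 50.
K_p = (50 − 1)/0.544 = 90.1.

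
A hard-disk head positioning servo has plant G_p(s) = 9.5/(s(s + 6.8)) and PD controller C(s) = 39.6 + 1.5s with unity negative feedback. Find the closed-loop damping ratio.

Forward path: (39.6 + 1.5s)·9.5/(s(s+6.8)). The closed-loop characteristic equation is s² + (6.8 + 9.5·1.5)s + 9.5·39.6 = 0.
That is s² + 21.05s + 376.2 = 0, so ω_n = 19.4 rad/s and ζ = 21.05/(2·19.4) = 0.5426.

ζ = 0.543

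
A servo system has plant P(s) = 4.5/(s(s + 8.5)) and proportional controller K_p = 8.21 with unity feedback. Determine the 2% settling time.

Closed-loop characteristic equation: s² + 8.5s + 36.95 = 0, so ω_n = 6.078 rad/s and ζ = 8.5/(2·6.078) = 0.6992.
2% settling time T_s ≈ 4/(ζω_n) = 4/4.25 = 0.941 s.

T_s ≈ 0.941 s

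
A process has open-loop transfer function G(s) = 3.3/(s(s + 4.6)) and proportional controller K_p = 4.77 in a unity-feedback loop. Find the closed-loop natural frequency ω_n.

ω_n = 3.97 rad/s

With unity feedback the closed-loop characteristic equation is s² + 4.6s + 4.77·3.3 = s² + 4.6s + 15.74 = 0.
Matching s² + 2ζω_n s + ω_n²: ω_n = √15.74 = 3.967 rad/s and 2ζω_n = 4.6, so ζ = 4.6/(2·3.967) = 0.58.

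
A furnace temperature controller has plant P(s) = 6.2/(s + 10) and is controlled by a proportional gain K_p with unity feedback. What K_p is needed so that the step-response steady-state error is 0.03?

K_p = 52.2

The loop is type 0, so e_ss(step) = 1/(1 + K_pos) with K_pos = K_p·P(0).
P(0) = 0.62. Require 1/(1 + K_p·0.62) = 0.03, so 1 + 0.62·K_p = 33.33.
K_p = (33.33 − 1)/0.62 = 52.2.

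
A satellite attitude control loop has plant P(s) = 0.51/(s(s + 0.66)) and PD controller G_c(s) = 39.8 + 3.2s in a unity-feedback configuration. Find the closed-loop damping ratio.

ζ = 0.254

Forward path: (39.8 + 3.2s)·0.51/(s(s+0.66)). The closed-loop characteristic equation is s² + (0.66 + 0.51·3.2)s + 0.51·39.8 = 0.
That is s² + 2.292s + 20.3 = 0, so ω_n = 4.505 rad/s and ζ = 2.292/(2·4.505) = 0.2544.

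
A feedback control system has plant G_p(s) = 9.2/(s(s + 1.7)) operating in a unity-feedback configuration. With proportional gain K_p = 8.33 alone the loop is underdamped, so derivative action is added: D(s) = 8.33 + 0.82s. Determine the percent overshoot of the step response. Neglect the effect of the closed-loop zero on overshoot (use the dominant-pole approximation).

14.2%

Forward path: (8.33 + 0.82s)·9.2/(s(s+1.7)). The closed-loop characteristic equation is s² + (1.7 + 9.2·0.82)s + 9.2·8.33 = 0.
That is s² + 9.244s + 76.64 = 0, so ω_n = 8.754 rad/s and ζ = 9.244/(2·8.754) = 0.528.
%OS = 100·exp(−πζ/√(1−ζ²)) = 14.2%.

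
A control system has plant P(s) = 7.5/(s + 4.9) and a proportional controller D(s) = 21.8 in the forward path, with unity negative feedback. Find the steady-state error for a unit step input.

0.0291

The loop is type 0. Static position error constant K_pos = D(0)·P(0) = 21.8·1.531 = 33.37.
Steady-state error to a unit step: e_ss = 1/(1+K_pos) = 1/34.37 = 0.0291.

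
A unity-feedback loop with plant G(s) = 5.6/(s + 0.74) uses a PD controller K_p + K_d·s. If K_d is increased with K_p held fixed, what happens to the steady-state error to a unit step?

At s = 0 the derivative term contributes nothing: C(0) = K_p regardless of K_d, so K_pos = K_p·G(0) and e_ss are unchanged.

unchanged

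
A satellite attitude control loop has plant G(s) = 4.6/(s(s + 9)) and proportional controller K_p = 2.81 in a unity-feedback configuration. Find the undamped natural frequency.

The closed-loop denominator is s(s+9) + 2.81·4.6 = s² + 9s + 12.93.
So ω_n² = 12.93 ⇒ ω_n = 3.595 rad/s, and ζ = 9/(2ω_n) = 1.25.

ω_n = 3.6 rad/s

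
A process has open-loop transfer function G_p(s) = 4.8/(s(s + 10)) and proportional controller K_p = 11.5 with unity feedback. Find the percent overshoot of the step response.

5.74%

From 1 + K_pG_p(s) = 0: s² + 10s + 55.2 = 0 ⇒ ω_n = 7.43, ζ = 0.673.
%OS = 100·exp(−πζ/√(1−ζ²)) = 100·exp(−π·0.673/√0.5471) = 5.74%.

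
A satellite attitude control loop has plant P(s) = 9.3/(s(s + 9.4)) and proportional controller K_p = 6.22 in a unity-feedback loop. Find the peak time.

T_p = 0.525 s

From 1 + K_pP(s) = 0: s² + 9.4s + 57.85 = 0 ⇒ ω_n = 7.606, ζ = 0.618.
Damped frequency ω_d = ω_n√(1−ζ²) = 5.98 rad/s, so peak time T_p = π/ω_d = 0.525 s.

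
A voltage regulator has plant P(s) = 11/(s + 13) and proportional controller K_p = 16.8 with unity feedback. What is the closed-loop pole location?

s = -197.8

Closed-loop transfer function: T(s) = K_p·P(s)/(1 + K_p·P(s)) = 184.8/(s + 13 + 184.8) = 184.8/(s + 197.8).
The closed-loop pole is at s = −197.8.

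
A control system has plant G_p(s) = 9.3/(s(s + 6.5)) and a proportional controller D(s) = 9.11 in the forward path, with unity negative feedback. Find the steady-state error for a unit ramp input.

0.0767

The loop has one pole at the origin (type 1). Velocity error constant K_v = lim_{s→0} s·D(s)G_p(s) = 9.11·9.3/6.5 = 13.03.
Steady-state error to a unit ramp: e_ss = 1/K_v = 0.0767.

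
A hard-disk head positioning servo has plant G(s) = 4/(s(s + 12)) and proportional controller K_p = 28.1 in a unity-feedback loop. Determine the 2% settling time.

From 1 + K_pG(s) = 0: s² + 12s + 112.4 = 0 ⇒ ω_n = 10.6, ζ = 0.5659.
2% settling time T_s ≈ 4/(ζω_n) = 4/6 = 0.667 s.

T_s ≈ 0.667 s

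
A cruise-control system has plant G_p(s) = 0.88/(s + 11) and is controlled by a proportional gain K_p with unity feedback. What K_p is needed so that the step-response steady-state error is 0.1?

K_p = 112

The loop is type 0, so e_ss(step) = 1/(1 + K_pos) with K_pos = K_p·G_p(0).
G_p(0) = 0.08. Require 1/(1 + K_p·0.08) = 0.1, so 1 + 0.08·K_p = 10.
K_p = (10 − 1)/0.08 = 112.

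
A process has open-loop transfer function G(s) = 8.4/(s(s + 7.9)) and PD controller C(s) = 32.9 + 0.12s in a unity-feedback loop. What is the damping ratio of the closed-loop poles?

ζ = 0.268

Forward path: (32.9 + 0.12s)·8.4/(s(s+7.9)). The closed-loop characteristic equation is s² + (7.9 + 8.4·0.12)s + 8.4·32.9 = 0.
That is s² + 8.908s + 276.4 = 0, so ω_n = 16.62 rad/s and ζ = 8.908/(2·16.62) = 0.2679.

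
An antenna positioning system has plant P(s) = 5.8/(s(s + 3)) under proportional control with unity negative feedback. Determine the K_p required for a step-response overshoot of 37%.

From %OS = 100·exp(−πζ/√(1−ζ²)) = 37%, ζ = −ln(0.37)/√(π²+ln²(0.37)) = 0.3017.
Characteristic equation s² + 3s + 5.8K_p = 0 gives ζ = 3/(2√(5.8K_p)).
Setting ζ = 0.3017: √(5.8K_p) = 3/(2·0.3017) = 4.971, so K_p = 24.71/5.8 = 4.26.

K_p = 4.26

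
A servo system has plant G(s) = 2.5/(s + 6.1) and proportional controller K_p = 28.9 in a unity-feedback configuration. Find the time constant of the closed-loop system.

Closed-loop transfer function: T(s) = K_p·G(s)/(1 + K_p·G(s)) = 72.25/(s + 6.1 + 72.25) = 72.25/(s + 78.35).
Time constant τ = 1/78.35 = 0.0128 s.

τ = 0.0128 s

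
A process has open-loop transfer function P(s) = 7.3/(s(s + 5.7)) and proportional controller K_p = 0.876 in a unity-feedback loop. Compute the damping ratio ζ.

With unity feedback the closed-loop characteristic equation is s² + 5.7s + 0.876·7.3 = s² + 5.7s + 6.395 = 0.
Matching s² + 2ζω_n s + ω_n²: ω_n = √6.395 = 2.529 rad/s and 2ζω_n = 5.7, so ζ = 5.7/(2·2.529) = 1.13.

ζ = 1.13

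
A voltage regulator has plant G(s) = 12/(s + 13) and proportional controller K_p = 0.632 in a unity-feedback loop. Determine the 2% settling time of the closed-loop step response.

T_s ≈ 0.194 s

Closed-loop transfer function: T(s) = K_p·G(s)/(1 + K_p·G(s)) = 7.584/(s + 13 + 7.584) = 7.584/(s + 20.58).
Time constant τ = 1/20.58 = 0.04858 s, so the 2% settling time is about 4τ = 0.194 s.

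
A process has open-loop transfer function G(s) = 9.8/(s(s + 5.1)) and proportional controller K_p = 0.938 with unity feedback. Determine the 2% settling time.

Closed-loop characteristic equation: s² + 5.1s + 9.192 = 0, so ω_n = 3.032 rad/s and ζ = 5.1/(2·3.032) = 0.8411.
2% settling time T_s ≈ 4/(ζω_n) = 4/2.55 = 1.57 s.

T_s ≈ 1.57 s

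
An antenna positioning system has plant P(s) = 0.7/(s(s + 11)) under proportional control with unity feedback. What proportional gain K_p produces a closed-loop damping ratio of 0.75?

Closed-loop characteristic equation: s² + 11s + K_p·0.7 = 0.
So ω_n = √(0.7K_p) and 2ζω_n = 11, giving ζ = 11/(2√(0.7K_p)).
Setting ζ = 0.75: √(0.7K_p) = 11/(2·0.75) = 7.333, so K_p = 53.78/0.7 = 76.8.

K_p = 76.8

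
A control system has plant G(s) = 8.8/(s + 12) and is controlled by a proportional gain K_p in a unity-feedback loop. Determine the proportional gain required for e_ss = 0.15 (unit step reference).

K_p = 7.73

Steady-state error for a unit step on this type-0 loop is 1/(1 + K_p·G(0)).
G(0) = 0.7333. Require 1/(1 + K_p·0.7333) = 0.15, so 1 + 0.7333·K_p = 6.667.
K_p = (6.667 − 1)/0.7333 = 7.73.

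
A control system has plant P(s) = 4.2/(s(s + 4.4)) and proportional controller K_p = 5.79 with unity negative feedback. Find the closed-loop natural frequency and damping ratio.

The closed-loop denominator is s(s+4.4) + 5.79·4.2 = s² + 4.4s + 24.32.
So ω_n² = 24.32 ⇒ ω_n = 4.931 rad/s, and ζ = 4.4/(2ω_n) = 0.446.

ω_n = 4.93 rad/s, ζ = 0.446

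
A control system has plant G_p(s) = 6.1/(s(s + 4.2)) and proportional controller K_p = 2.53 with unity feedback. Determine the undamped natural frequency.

ω_n = 3.93 rad/s

The closed-loop denominator is s(s+4.2) + 2.53·6.1 = s² + 4.2s + 15.43.
Matching s² + 2ζω_n s + ω_n²: ω_n = √15.43 = 3.928 rad/s and 2ζω_n = 4.2, so ζ = 4.2/(2·3.928) = 0.535.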